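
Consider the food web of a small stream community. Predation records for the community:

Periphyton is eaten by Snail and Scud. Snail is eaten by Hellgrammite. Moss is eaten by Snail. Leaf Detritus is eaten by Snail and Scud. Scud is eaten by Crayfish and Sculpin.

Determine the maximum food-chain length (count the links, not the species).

One longest chain: Leaf Detritus → Scud → Sculpin.
It has 3 species and 2 links.

2 links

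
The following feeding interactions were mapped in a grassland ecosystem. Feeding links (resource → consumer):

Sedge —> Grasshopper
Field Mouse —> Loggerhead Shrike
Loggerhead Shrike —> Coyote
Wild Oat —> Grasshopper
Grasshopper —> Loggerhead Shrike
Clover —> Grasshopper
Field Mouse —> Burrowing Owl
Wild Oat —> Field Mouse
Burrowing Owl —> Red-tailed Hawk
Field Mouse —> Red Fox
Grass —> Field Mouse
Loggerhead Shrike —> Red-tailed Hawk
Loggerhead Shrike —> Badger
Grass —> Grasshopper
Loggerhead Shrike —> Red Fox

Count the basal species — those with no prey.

4

Basal species (no prey listed): Grass, Wild Oat, Clover, Sedge.
Count: 4.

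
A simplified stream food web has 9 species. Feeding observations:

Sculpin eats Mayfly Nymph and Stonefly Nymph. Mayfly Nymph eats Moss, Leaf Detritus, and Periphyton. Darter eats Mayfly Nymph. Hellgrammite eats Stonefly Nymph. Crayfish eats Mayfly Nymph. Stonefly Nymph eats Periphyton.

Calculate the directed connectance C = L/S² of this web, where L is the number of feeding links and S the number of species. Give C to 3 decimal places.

The web has S = 9 species and L = 9 feeding links.
C = L / S² = 9 / 81 = 0.1111 ≈ 0.111.

C = 0.111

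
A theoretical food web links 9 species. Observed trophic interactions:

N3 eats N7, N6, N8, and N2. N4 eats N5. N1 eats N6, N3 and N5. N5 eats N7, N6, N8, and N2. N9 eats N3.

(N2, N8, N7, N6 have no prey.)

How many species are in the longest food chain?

3 species

One longest chain: N2 → N5 → N1.
It has 3 species and 2 links.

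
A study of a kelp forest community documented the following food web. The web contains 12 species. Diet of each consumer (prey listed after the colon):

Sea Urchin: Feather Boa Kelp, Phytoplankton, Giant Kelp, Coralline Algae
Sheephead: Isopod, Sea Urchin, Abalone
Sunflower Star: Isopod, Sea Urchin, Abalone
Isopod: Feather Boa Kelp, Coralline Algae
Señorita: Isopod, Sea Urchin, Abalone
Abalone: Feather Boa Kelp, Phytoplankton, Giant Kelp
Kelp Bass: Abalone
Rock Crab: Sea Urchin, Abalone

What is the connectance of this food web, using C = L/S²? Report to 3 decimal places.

C = 0.146

The web has S = 12 species and L = 21 feeding links.
C = L / S² = 21 / 144 = 0.1458 ≈ 0.146.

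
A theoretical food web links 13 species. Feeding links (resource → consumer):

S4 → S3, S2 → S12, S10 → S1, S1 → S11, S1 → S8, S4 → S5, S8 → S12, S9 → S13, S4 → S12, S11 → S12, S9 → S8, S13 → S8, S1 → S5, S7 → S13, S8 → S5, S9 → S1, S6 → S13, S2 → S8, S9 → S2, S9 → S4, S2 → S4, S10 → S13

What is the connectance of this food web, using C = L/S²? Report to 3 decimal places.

The web has S = 13 species and L = 22 feeding links.
C = L / S² = 22 / 169 = 0.1302 ≈ 0.130.

C = 0.130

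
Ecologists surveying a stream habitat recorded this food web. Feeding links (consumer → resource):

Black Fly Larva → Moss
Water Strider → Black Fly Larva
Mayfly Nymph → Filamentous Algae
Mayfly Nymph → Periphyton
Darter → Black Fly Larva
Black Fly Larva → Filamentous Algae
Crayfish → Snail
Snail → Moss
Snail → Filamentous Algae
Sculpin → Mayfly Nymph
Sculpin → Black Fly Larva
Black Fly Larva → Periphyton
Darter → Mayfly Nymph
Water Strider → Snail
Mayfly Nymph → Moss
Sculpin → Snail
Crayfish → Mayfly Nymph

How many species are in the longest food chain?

One longest chain: Periphyton → Mayfly Nymph → Darter.
It has 3 species and 2 links.

3 species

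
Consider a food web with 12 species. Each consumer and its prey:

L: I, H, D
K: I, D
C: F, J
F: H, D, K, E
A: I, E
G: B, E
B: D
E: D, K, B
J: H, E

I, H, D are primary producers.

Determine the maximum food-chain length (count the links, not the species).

One longest chain: I → K → E → J → C.
It has 5 species and 4 links.

4 links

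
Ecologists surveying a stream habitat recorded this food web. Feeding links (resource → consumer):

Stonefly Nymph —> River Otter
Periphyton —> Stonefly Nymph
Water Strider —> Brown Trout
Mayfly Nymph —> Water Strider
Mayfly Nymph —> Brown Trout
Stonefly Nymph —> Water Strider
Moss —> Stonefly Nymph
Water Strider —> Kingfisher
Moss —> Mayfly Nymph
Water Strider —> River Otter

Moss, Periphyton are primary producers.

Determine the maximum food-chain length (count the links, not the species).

One longest chain: Moss → Mayfly Nymph → Water Strider → River Otter.
It has 4 species and 3 links.

3 links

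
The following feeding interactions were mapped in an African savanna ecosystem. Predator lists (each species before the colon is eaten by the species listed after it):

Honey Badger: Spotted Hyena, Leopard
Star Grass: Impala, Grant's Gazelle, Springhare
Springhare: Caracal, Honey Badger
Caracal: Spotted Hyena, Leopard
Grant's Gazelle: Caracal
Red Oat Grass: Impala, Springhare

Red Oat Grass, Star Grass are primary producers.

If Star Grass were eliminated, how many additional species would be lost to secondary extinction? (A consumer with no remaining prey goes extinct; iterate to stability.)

1

Remove Star Grass.
Round 1: Grant's Gazelle (all prey gone) → extinct.
No further losses. Total secondary extinctions: 1.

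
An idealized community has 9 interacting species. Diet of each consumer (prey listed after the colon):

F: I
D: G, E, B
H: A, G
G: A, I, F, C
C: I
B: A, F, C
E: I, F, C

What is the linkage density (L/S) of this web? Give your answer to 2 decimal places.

There are L = 17 links among S = 9 species.
L/S = 17/9 = 1.8889 ≈ 1.89.

L/S = 1.89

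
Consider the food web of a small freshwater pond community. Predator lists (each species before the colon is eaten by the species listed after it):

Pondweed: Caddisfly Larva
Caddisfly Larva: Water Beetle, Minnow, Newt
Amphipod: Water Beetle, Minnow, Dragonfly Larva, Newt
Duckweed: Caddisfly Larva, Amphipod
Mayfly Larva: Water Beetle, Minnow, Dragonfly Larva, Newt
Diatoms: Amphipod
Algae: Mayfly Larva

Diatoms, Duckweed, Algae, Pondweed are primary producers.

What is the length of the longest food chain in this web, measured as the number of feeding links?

One longest chain: Duckweed → Caddisfly Larva → Water Beetle.
It has 3 species and 2 links.

2 links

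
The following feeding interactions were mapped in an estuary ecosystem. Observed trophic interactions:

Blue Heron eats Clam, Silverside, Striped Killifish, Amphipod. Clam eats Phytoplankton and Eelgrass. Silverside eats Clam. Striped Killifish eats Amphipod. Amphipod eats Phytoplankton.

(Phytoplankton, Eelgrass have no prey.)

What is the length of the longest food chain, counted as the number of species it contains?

One longest chain: Phytoplankton → Clam → Silverside → Blue Heron.
It has 4 species and 3 links.

4 species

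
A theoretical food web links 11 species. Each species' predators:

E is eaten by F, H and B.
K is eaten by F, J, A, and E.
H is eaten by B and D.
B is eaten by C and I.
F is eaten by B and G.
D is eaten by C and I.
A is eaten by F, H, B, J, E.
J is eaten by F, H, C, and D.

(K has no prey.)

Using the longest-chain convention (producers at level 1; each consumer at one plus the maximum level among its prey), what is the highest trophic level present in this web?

6

Producers (level 1): K.
K → A → E → F → B → I gives I level 6.
No species has a prey at level 6, so no species reaches level 7.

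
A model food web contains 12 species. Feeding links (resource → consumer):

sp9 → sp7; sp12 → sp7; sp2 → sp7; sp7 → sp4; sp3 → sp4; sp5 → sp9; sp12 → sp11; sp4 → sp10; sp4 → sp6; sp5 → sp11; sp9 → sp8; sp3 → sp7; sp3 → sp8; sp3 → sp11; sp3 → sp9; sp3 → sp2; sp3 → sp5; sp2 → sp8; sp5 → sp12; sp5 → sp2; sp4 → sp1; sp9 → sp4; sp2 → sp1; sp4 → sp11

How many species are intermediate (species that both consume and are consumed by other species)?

Intermediate species (has both prey and predators): sp5, sp12, sp2, sp9, sp7, sp4.
Count: 6.

6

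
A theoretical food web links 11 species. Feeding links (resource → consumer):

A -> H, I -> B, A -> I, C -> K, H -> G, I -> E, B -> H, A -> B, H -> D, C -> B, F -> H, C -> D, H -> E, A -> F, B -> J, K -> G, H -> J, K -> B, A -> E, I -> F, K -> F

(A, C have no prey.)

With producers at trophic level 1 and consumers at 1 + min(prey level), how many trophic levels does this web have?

Producers (level 1): A, C.
Following each consumer down to its lowest-level prey: C → K → G (levels 1 through 3).
All prey of G (K 2, H 2) are at level 2 or above, so G is at level 1 + 2 = 3.
Every consumer has at least one prey at level 2 or below, so none exceeds level 3.

3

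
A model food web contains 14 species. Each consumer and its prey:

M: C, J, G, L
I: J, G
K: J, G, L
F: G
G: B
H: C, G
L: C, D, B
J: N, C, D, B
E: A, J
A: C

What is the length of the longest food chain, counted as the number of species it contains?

One longest chain: N → J → I.
It has 3 species and 2 links.

3 species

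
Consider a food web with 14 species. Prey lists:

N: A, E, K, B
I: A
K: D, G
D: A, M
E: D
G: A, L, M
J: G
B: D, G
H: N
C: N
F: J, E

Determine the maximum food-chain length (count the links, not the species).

One longest chain: A → D → B → N → C.
It has 5 species and 4 links.

4 links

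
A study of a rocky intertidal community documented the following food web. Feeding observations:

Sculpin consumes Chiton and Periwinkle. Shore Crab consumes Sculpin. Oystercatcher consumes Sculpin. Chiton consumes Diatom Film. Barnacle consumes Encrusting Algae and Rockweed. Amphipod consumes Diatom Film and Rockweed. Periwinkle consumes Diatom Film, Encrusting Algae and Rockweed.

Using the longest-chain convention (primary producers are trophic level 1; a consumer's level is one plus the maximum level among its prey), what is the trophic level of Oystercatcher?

Diatom Film is a producer → level 1.
Chiton eats Diatom Film → level 2.
Sculpin eats Chiton (level 2); other prey at levels: Periwinkle 2 → level 3.
Oystercatcher eats Sculpin → level 4.

Trophic level 4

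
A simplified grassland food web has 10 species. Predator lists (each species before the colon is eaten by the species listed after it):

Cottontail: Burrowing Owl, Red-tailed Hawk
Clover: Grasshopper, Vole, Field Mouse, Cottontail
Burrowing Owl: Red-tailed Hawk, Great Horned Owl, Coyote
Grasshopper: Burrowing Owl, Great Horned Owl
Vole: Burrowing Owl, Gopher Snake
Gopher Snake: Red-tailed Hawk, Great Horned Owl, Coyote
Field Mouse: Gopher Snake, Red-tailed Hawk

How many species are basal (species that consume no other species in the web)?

1

Basal species (no prey listed): Clover.
Count: 1.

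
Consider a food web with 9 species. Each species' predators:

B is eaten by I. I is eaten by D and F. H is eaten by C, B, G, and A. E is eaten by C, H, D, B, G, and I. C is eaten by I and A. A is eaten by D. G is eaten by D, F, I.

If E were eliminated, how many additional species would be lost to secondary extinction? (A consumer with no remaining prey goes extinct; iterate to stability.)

Remove E.
Round 1: H (all prey gone) → extinct.
Round 2: G (all prey gone), C (all prey gone), B (all prey gone) → extinct.
Round 3: A (all prey gone), I (all prey gone) → extinct.
Round 4: D (all prey gone), F (all prey gone) → extinct.
No further losses. Total secondary extinctions: 8.

8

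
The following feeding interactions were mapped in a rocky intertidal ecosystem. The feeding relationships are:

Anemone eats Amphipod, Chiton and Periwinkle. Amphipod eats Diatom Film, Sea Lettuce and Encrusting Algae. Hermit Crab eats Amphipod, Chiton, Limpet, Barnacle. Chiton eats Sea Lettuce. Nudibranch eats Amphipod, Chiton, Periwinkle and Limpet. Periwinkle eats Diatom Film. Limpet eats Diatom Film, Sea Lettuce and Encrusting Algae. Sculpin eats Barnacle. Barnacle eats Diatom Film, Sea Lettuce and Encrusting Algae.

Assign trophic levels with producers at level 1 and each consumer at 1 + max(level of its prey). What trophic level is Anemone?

Trophic level 3

Sea Lettuce is a producer → level 1.
Chiton eats Sea Lettuce → level 2.
Anemone eats Chiton (level 2); other prey at levels: Amphipod 2, Periwinkle 2 → level 3.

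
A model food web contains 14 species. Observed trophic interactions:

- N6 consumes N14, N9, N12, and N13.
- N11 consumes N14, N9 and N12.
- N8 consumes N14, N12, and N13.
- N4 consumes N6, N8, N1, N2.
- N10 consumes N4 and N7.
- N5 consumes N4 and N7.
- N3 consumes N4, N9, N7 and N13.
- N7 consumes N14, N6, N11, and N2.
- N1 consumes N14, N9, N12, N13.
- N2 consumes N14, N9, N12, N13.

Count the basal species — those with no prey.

4

Basal species (no prey listed): N9, N14, N12, N13.
Count: 4.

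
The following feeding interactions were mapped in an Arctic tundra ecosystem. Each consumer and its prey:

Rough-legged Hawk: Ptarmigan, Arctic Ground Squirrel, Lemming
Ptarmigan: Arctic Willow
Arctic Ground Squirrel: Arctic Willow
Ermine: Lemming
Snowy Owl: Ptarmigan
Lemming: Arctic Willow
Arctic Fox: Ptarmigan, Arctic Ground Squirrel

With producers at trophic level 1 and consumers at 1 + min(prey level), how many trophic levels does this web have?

3

Producers (level 1): Arctic Willow.
Following each consumer down to its lowest-level prey: Arctic Willow → Ptarmigan → Arctic Fox (levels 1 through 3).
All prey of Arctic Fox (Ptarmigan 2, Arctic Ground Squirrel 2) are at level 2 or above, so Arctic Fox is at level 1 + 2 = 3.
Every consumer has at least one prey at level 2 or below, so none exceeds level 3.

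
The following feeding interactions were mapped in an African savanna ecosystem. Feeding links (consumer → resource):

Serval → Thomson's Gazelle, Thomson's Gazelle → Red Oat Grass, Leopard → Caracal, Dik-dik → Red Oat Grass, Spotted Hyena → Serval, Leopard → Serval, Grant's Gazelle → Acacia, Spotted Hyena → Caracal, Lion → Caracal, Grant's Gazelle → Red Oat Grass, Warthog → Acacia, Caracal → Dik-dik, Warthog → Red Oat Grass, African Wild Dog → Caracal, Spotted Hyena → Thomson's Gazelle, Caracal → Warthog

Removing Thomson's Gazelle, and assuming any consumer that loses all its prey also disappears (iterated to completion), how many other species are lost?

1

Remove Thomson's Gazelle.
Round 1: Serval (all prey gone) → extinct.
No further losses. Total secondary extinctions: 1.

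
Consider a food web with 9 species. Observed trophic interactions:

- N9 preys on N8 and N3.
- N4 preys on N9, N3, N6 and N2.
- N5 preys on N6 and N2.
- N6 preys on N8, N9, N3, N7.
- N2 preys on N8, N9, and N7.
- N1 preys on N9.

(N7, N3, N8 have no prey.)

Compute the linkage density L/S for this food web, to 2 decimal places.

There are L = 16 links among S = 9 species.
L/S = 16/9 = 1.7778 ≈ 1.78.

L/S = 1.78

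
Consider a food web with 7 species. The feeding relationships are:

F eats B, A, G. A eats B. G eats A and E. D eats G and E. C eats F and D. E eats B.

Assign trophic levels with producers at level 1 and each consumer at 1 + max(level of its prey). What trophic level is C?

B is a producer → level 1.
A eats B → level 2.
G eats A (level 2); other prey at levels: E 2 → level 3.
D eats G (level 3); other prey at levels: E 2 → level 4.
C eats D (level 4); other prey at levels: F 4 → level 5.

Trophic level 5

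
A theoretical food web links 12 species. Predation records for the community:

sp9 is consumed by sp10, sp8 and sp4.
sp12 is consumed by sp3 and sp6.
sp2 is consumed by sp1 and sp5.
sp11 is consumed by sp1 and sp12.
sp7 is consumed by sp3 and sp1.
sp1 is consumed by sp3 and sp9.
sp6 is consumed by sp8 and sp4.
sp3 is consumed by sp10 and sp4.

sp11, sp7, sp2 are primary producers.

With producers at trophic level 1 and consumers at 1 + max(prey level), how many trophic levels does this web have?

Producers (level 1): sp11, sp7, sp2.
sp11 → sp12 → sp6 → sp4 gives sp4 level 4.
No species has a prey at level 4, so no species reaches level 5.

4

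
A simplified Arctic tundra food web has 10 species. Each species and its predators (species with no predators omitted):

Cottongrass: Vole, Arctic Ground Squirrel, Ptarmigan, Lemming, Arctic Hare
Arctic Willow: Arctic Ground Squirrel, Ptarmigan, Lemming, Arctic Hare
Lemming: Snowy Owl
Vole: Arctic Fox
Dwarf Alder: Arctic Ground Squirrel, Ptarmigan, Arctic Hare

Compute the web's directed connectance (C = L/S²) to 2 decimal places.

C = 0.14

The web has S = 10 species and L = 14 feeding links.
C = L / S² = 14 / 100 = 0.1400 ≈ 0.14.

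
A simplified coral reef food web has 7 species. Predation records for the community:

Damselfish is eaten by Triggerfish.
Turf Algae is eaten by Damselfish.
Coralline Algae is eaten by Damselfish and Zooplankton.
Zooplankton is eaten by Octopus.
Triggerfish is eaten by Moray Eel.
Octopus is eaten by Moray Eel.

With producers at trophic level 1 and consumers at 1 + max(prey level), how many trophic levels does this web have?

Producers (level 1): Turf Algae, Coralline Algae.
Coralline Algae → Zooplankton → Octopus → Moray Eel gives Moray Eel level 4.
No species has a prey at level 4, so no species reaches level 5.

4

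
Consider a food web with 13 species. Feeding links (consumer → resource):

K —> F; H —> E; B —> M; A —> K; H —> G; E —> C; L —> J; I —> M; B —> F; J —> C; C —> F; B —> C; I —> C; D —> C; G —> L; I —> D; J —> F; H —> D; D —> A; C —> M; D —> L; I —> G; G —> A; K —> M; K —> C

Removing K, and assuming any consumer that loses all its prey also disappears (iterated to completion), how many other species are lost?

Remove K.
Round 1: A (all prey gone) → extinct.
No further losses. Total secondary extinctions: 1.

1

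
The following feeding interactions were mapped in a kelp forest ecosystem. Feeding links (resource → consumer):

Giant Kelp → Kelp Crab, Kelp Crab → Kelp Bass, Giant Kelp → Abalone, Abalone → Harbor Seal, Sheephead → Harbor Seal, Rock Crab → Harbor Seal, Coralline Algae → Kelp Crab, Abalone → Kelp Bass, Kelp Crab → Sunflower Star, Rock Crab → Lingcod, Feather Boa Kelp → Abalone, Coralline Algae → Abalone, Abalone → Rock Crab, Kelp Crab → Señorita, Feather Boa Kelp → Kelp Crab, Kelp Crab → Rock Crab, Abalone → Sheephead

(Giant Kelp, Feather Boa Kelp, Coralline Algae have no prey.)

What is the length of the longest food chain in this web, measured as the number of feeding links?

3 links

One longest chain: Giant Kelp → Kelp Crab → Rock Crab → Harbor Seal.
It has 4 species and 3 links.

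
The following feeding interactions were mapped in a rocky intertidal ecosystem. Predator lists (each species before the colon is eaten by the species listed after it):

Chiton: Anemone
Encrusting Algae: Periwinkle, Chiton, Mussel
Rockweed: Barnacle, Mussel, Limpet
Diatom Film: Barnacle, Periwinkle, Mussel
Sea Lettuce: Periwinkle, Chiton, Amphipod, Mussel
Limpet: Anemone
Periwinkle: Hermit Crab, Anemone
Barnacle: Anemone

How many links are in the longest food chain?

One longest chain: Diatom Film → Periwinkle → Hermit Crab.
It has 3 species and 2 links.

2 links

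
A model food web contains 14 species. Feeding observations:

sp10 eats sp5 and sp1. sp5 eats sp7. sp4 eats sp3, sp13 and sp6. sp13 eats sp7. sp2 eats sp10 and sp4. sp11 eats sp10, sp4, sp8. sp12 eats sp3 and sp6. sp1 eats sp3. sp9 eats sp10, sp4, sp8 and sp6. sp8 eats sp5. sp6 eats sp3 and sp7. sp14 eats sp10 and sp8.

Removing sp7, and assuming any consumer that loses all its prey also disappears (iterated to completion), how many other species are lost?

3

Remove sp7.
Round 1: sp13 (all prey gone), sp5 (all prey gone) → extinct.
Round 2: sp8 (all prey gone) → extinct.
No further losses. Total secondary extinctions: 3.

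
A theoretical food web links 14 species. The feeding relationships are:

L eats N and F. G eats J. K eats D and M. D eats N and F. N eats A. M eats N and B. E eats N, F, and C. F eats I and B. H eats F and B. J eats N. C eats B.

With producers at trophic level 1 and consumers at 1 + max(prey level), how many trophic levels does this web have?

Producers (level 1): I, A, B.
A → N → J → G gives G level 4.
No species has a prey at level 4, so no species reaches level 5.

4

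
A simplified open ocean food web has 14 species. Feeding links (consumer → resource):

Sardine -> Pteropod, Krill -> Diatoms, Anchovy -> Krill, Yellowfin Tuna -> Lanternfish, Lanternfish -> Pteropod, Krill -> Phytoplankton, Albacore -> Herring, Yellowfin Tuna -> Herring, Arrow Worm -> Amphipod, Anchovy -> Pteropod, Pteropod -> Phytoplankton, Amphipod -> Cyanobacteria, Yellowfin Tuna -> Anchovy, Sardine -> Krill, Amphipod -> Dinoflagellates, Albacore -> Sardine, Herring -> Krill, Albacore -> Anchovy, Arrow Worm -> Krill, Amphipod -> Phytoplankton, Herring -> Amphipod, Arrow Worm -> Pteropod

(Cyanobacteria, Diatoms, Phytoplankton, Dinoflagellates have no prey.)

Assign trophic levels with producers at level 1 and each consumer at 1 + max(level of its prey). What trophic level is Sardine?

Trophic level 3

Diatoms is a producer → level 1.
Krill eats Diatoms (level 1); other prey at levels: Phytoplankton 1 → level 2.
Sardine eats Krill (level 2); other prey at levels: Pteropod 2 → level 3.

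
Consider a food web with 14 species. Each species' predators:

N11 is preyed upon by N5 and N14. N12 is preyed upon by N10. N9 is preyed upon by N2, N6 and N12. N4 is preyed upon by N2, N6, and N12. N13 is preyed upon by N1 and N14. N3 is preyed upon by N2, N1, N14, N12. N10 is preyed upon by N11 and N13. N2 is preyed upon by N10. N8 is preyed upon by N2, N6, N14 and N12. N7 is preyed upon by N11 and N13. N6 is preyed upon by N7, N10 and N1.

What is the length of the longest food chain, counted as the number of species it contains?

One longest chain: N4 → N6 → N7 → N13 → N1.
It has 5 species and 4 links.

5 species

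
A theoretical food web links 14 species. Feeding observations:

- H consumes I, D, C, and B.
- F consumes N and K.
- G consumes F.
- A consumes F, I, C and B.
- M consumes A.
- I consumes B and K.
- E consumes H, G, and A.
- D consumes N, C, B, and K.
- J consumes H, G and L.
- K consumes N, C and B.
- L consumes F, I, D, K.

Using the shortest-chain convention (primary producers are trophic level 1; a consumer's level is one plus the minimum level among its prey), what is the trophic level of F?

N is a producer → level 1.
F eats N → level 2.

Trophic level 2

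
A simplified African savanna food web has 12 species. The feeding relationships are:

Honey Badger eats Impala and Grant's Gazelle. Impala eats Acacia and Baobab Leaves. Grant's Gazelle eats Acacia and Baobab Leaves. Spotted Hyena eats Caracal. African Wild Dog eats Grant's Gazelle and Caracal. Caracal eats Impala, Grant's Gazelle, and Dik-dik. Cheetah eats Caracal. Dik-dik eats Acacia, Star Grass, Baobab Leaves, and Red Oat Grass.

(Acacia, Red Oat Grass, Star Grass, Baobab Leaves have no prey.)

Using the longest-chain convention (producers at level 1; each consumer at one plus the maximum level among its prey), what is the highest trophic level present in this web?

Producers (level 1): Acacia, Red Oat Grass, Star Grass, Baobab Leaves.
Acacia → Grant's Gazelle → Caracal → African Wild Dog gives African Wild Dog level 4.
No species has a prey at level 4, so no species reaches level 5.

4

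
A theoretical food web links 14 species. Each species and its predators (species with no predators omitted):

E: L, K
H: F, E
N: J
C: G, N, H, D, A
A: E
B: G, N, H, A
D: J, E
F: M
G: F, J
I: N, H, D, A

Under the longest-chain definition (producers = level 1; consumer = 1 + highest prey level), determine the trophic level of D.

Trophic level 2

I is a producer → level 1.
D eats I (level 1); other prey at levels: C 1 → level 2.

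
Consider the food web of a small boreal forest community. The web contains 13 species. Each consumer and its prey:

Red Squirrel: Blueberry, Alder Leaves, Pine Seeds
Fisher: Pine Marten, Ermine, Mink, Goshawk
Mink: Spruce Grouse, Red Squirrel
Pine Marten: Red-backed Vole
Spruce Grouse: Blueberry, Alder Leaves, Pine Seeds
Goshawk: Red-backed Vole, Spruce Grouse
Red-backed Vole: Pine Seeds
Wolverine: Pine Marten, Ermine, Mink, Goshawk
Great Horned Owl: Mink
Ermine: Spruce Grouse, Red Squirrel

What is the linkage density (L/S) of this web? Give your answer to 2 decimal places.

L/S = 1.77

There are L = 23 links among S = 13 species.
L/S = 23/13 = 1.7692 ≈ 1.77.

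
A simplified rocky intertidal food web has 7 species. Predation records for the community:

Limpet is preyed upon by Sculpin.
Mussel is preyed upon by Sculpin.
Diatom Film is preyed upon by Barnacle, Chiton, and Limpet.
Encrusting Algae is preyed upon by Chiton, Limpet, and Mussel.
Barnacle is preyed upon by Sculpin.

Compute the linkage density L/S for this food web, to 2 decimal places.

There are L = 9 links among S = 7 species.
L/S = 9/7 = 1.2857 ≈ 1.29.

L/S = 1.29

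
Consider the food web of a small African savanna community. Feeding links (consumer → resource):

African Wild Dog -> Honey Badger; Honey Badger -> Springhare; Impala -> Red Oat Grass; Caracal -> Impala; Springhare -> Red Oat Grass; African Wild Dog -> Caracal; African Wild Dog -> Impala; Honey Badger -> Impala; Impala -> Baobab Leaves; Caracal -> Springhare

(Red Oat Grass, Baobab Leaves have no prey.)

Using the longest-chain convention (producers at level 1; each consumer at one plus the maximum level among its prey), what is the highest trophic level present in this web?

Producers (level 1): Red Oat Grass, Baobab Leaves.
Red Oat Grass → Springhare → Caracal → African Wild Dog gives African Wild Dog level 4.
No species has a prey at level 4, so no species reaches level 5.

4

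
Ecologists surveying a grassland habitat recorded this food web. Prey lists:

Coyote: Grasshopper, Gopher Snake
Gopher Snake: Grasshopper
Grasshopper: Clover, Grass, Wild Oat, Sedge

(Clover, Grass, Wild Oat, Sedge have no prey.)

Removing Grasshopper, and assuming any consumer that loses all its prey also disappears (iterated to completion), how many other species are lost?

2

Remove Grasshopper.
Round 1: Gopher Snake (all prey gone) → extinct.
Round 2: Coyote (all prey gone) → extinct.
No further losses. Total secondary extinctions: 2.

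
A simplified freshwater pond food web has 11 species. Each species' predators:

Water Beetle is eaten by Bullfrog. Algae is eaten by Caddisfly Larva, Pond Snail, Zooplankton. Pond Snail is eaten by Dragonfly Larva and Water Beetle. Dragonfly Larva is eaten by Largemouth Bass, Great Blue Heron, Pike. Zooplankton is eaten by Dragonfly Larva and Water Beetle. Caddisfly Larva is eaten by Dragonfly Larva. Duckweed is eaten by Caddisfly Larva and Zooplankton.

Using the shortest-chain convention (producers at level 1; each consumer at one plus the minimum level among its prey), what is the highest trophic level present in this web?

4

Producers (level 1): Duckweed, Algae.
Following each consumer down to its lowest-level prey: Duckweed → Zooplankton → Dragonfly Larva → Great Blue Heron (levels 1 through 4).
All prey of Great Blue Heron (Dragonfly Larva 3) are at level 3 or above, so Great Blue Heron is at level 1 + 3 = 4.
Every consumer has at least one prey at level 3 or below, so none exceeds level 4.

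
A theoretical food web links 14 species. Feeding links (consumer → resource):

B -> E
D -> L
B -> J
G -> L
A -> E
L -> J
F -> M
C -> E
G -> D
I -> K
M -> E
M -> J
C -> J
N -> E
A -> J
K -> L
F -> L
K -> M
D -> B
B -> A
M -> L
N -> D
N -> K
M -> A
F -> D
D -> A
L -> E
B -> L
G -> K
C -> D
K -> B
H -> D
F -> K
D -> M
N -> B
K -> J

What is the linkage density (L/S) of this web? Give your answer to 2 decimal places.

There are L = 36 links among S = 14 species.
L/S = 36/14 = 2.5714 ≈ 2.57.

L/S = 2.57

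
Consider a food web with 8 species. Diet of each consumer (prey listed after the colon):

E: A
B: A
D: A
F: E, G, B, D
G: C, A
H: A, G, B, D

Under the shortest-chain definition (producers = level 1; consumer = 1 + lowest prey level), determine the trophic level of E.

Trophic level 2

A is a producer → level 1.
E eats A → level 2.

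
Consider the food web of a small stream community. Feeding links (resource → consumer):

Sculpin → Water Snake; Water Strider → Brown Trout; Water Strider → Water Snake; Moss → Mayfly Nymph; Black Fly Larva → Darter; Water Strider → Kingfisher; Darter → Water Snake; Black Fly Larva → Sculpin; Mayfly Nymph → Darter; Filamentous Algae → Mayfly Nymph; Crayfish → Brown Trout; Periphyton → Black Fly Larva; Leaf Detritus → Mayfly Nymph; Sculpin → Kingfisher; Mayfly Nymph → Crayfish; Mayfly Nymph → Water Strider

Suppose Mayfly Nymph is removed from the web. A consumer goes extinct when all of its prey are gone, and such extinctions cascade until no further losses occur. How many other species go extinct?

Remove Mayfly Nymph.
Round 1: Crayfish (all prey gone), Water Strider (all prey gone) → extinct.
Round 2: Brown Trout (all prey gone) → extinct.
No further losses. Total secondary extinctions: 3.

3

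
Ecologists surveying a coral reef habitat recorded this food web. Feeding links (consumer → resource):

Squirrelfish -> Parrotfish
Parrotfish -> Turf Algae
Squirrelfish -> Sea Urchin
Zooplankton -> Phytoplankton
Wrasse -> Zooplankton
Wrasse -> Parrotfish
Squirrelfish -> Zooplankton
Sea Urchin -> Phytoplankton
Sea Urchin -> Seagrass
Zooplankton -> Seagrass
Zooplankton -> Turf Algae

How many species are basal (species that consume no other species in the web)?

3

Basal species (no prey listed): Phytoplankton, Seagrass, Turf Algae.
Count: 3.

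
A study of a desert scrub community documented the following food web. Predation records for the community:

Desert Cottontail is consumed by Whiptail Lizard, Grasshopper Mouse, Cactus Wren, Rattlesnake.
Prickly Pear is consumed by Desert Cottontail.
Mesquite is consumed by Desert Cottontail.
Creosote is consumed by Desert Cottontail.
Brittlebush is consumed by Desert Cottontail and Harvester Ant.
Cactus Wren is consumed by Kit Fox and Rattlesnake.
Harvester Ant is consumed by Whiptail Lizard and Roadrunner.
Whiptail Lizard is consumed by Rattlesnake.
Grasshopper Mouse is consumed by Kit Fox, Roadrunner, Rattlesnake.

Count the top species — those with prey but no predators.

3

Top species (has prey, but nothing eats it): Roadrunner, Kit Fox, Rattlesnake.
Count: 3.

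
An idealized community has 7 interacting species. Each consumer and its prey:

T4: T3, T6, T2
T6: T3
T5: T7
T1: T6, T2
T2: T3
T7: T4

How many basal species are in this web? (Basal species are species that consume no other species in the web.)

Basal species (no prey listed): T3.
Count: 1.

1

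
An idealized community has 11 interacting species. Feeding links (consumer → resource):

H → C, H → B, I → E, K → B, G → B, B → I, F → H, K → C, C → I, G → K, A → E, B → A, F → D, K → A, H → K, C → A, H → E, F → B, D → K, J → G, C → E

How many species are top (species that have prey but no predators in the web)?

Top species (has prey, but nothing eats it): F, J.
Count: 2.

2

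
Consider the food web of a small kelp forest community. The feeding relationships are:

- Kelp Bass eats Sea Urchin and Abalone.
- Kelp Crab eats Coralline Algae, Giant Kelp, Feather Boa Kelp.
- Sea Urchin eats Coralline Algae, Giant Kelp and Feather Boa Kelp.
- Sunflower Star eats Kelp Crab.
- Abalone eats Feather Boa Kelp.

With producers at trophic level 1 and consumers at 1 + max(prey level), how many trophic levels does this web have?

3

Producers (level 1): Feather Boa Kelp, Coralline Algae, Giant Kelp.
Feather Boa Kelp → Kelp Crab → Sunflower Star gives Sunflower Star level 3.
No species has a prey at level 3, so no species reaches level 4.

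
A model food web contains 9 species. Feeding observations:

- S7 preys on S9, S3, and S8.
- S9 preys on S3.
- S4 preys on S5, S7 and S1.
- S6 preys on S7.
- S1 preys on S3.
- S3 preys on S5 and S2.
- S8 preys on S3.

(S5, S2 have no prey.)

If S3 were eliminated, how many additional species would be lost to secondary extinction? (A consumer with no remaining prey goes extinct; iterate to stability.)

5

Remove S3.
Round 1: S1 (all prey gone), S8 (all prey gone), S9 (all prey gone) → extinct.
Round 2: S7 (all prey gone) → extinct.
Round 3: S6 (all prey gone) → extinct.
No further losses. Total secondary extinctions: 5.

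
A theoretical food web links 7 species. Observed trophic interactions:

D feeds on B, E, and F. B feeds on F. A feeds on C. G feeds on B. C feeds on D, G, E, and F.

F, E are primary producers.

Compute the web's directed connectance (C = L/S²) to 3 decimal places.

The web has S = 7 species and L = 10 feeding links.
C = L / S² = 10 / 49 = 0.2041 ≈ 0.204.

C = 0.204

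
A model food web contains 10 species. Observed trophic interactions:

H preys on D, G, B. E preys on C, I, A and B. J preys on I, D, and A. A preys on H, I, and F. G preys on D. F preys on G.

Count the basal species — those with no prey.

4

Basal species (no prey listed): B, D, I, C.
Count: 4.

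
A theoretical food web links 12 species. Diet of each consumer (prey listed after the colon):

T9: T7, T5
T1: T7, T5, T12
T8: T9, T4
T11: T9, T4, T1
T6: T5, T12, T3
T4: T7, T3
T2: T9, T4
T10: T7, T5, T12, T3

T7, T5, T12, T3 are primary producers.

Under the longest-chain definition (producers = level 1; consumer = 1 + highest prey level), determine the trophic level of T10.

Trophic level 2

T7 is a producer → level 1.
T10 eats T7 (level 1); other prey at levels: T5 1, T12 1, T3 1 → level 2.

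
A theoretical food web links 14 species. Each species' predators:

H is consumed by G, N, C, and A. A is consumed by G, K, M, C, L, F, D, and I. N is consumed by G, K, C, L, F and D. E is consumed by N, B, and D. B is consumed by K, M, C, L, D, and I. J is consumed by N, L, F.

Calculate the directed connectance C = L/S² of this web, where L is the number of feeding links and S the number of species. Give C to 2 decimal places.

C = 0.15

The web has S = 14 species and L = 30 feeding links.
C = L / S² = 30 / 196 = 0.1531 ≈ 0.15.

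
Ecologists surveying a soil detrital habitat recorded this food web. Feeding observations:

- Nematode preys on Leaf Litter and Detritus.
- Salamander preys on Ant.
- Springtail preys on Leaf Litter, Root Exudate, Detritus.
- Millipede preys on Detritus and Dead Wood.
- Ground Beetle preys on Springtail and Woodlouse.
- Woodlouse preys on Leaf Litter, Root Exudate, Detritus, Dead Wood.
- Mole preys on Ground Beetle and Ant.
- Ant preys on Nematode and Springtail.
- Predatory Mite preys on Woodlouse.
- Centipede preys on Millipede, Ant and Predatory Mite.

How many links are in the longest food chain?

3 links

One longest chain: Detritus → Nematode → Ant → Salamander.
It has 4 species and 3 links.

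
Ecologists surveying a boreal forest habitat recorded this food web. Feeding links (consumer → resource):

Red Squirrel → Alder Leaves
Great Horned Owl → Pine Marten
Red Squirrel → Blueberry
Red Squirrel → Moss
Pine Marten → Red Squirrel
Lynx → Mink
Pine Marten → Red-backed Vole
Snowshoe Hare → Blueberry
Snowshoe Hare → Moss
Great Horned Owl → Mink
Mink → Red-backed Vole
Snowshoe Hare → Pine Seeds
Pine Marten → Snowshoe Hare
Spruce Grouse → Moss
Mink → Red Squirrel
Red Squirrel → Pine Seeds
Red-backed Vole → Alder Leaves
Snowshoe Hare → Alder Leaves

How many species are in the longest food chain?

4 species

One longest chain: Moss → Red Squirrel → Mink → Lynx.
It has 4 species and 3 links.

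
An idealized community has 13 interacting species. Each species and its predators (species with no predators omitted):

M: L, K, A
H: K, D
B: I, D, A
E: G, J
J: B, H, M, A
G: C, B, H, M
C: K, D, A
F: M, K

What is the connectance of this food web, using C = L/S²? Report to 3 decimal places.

C = 0.136

The web has S = 13 species and L = 23 feeding links.
C = L / S² = 23 / 169 = 0.1361 ≈ 0.136.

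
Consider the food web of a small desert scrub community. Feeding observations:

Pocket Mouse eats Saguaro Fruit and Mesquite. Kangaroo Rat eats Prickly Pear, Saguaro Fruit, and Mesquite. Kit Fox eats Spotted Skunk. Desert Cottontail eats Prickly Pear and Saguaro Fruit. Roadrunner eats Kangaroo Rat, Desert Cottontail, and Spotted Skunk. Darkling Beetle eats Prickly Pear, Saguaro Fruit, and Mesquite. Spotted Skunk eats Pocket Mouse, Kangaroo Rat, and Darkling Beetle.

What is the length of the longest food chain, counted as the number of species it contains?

One longest chain: Mesquite → Pocket Mouse → Spotted Skunk → Kit Fox.
It has 4 species and 3 links.

4 species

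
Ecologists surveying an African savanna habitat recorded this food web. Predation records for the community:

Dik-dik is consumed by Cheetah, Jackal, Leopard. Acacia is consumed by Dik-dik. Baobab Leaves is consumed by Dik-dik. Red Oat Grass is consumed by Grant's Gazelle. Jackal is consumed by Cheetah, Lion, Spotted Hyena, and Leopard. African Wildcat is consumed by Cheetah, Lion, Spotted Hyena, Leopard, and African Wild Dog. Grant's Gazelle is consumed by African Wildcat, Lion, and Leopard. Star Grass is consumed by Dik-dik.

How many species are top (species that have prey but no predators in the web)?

5

Top species (has prey, but nothing eats it): African Wild Dog, Cheetah, Spotted Hyena, Lion, Leopard.
Count: 5.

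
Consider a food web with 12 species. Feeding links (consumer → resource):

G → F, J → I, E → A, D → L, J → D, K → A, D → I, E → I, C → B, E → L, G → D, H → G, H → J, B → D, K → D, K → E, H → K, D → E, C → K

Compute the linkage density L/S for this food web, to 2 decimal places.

L/S = 1.58

There are L = 19 links among S = 12 species.
L/S = 19/12 = 1.5833 ≈ 1.58.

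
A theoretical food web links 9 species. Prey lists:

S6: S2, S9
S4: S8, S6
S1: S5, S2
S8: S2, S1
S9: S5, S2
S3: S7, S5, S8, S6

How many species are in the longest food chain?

One longest chain: S5 → S1 → S8 → S3.
It has 4 species and 3 links.

4 species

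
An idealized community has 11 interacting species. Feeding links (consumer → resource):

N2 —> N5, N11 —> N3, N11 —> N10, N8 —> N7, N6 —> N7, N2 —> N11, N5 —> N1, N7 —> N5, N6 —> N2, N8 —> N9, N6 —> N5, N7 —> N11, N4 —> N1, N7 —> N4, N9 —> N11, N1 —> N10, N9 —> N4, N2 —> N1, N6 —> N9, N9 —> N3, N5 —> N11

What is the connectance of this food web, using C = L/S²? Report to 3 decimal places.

C = 0.174

The web has S = 11 species and L = 21 feeding links.
C = L / S² = 21 / 121 = 0.1736 ≈ 0.174.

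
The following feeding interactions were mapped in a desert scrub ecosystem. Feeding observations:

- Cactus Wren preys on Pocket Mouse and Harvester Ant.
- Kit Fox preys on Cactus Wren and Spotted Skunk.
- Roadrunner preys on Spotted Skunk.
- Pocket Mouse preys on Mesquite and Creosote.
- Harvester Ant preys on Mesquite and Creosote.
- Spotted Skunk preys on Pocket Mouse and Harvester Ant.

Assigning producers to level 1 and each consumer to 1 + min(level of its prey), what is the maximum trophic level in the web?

4

Producers (level 1): Mesquite, Creosote.
Following each consumer down to its lowest-level prey: Mesquite → Pocket Mouse → Spotted Skunk → Roadrunner (levels 1 through 4).
All prey of Roadrunner (Spotted Skunk 3) are at level 3 or above, so Roadrunner is at level 1 + 3 = 4.
Every consumer has at least one prey at level 3 or below, so none exceeds level 4.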